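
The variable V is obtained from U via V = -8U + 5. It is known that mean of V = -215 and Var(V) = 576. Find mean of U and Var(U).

From V = -8U + 5: mean of V = a·mean of U + b, so mean of U = (mean of V − b)/a = (-215 − 5)/(-8) = 27.5.
Var(V) = a²·Var(U), so Var(U) = 576/(-8)² = 9.

mean of U = 27.5, Var(U) = 9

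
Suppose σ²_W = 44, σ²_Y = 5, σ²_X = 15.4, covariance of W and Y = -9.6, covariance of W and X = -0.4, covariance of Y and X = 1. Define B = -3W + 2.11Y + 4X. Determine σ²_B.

σ²_B = a²·σ²_W + b²·σ²_Y + c²·σ²_X + 2ab·covariance of W and Y + 2ac·covariance of W and X + 2bc·covariance of Y and X, with a = -3, b = 2.11, c = 4.
= 396 + 22.2605 + 246.4 + 121.536 + 9.6 + 16.88
= 812.6765.

σ²_B = 812.6765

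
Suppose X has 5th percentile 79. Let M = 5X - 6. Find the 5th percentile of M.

5th percentile of M = 389

Since a = 5 > 0 the transformation is increasing, so the 5th percentile of M = a·(P_{5} of X) + b = 5·79 + (-6) = 389.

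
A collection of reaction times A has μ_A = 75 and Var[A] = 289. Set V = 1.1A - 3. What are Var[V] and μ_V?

V = 1.1A - 3 is linear with a = 1.1, b = -3.
Var[V] = a²·Var[A] = 1.1²·289 = 349.69 (the additive constant -3 does not affect variance).
μ_V = a·μ_A + b = 1.1·75 + (-3) = 79.5.

Var[V] = 349.69, μ_V = 79.5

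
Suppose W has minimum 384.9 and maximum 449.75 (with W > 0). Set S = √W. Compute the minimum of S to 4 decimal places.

min(S) = 19.6189

√W is increasing on this domain, so min(S) comes from min(W) = 384.9: min(S) = √(384.9) ≈ 19.6189.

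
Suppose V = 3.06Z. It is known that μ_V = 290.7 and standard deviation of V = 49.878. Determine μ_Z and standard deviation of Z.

μ_Z = 95, standard deviation of Z = 16.3

From V = 3.06Z: μ_V = a·μ_Z + b, so μ_Z = (μ_V − b)/a = (290.7 − 0)/3.06 = 95.
standard deviation of V = |a|·standard deviation of Z, so standard deviation of Z = 49.878/|3.06| = 16.3.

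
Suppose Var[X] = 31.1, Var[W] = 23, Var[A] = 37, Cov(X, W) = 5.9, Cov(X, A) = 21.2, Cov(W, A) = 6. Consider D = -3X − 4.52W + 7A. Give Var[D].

Var[D] = 1452.7272

Var[D] = a²·Var[X] + b²·Var[W] + c²·Var[A] + 2ab·Cov(X, W) + 2ac·Cov(X, A) + 2bc·Cov(W, A), with a = -3, b = -4.52, c = 7.
= 279.9 + 469.8992 + 1813 + 160.008 + (-890.4) + (-379.68)
= 1452.7272.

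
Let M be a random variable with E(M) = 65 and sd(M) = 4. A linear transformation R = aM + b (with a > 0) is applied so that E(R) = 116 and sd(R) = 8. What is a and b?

sd(R) = a·sd(M) (a > 0), so a = 8/4 = 2.
E(R) = a·E(M) + b, so b = 116 − 2·65 = -14.

a = 2, b = -14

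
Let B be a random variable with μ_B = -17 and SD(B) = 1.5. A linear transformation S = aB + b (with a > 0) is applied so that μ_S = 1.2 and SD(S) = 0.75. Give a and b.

SD(S) = a·SD(B) (a > 0), so a = 0.75/1.5 = 0.5.
μ_S = a·μ_B + b, so b = 1.2 − 0.5·(-17) = 9.7.

a = 0.5, b = 9.7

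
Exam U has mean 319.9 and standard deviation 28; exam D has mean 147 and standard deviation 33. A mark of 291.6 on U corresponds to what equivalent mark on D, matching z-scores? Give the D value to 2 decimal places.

z = (291.6 − 319.9)/28 ≈ -1.0107.
D = 147 + z·33 = 147 + (291.6 − 319.9)·33/28 ≈ 113.65.

D = 113.65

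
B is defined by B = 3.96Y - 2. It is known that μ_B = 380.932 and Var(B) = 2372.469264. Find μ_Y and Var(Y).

μ_Y = 96.7, Var(Y) = 151.29

From B = 3.96Y - 2: μ_B = a·μ_Y + b, so μ_Y = (μ_B − b)/a = (380.932 − (-2))/3.96 = 96.7.
Var(B) = a²·Var(Y), so Var(Y) = 2372.469264/3.96² = 151.29.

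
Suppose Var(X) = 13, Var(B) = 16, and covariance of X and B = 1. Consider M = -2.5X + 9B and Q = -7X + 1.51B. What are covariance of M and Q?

covariance of M and Q = 378.165

By bilinearity, covariance of M and Q = ac·Var(X) + bd·Var(B) + (ad+bc)·covariance of X and B, with a=-2.5, b=9, c=-7, d=1.51.
ac·Var(X) = (-2.5)·(-7)·13 = 227.5
bd·Var(B) = 9·1.51·16 = 217.44
(ad+bc)·covariance of X and B = (-66.775)·1 = -66.775
covariance of M and Q = 227.5 + 217.44 + (-66.775) = 378.165.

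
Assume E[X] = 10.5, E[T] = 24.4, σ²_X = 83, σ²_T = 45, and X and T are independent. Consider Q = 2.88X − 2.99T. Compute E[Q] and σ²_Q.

E[Q] = -42.716, σ²_Q = 1090.7397

E[Q] = 2.88·E[X] + (-2.99)·E[T] = 2.88·10.5 + (-2.99)·24.4 = -42.716.
σ²_Q = a²·σ²_X + b²·σ²_T + 2ab·Cov[X, T] with a = 2.88, b = -2.99.
Independence gives Cov[X, T] = 0.
= 2.88²·83 + (-2.99)²·45 + 2·2.88·(-2.99)·0
= 688.4352 + 402.3045 + 0 = 1090.7397.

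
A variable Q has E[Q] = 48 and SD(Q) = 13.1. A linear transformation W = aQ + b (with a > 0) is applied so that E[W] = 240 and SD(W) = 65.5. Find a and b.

a = 5, b = 0

SD(W) = a·SD(Q) (a > 0), so a = 65.5/13.1 = 5.
E[W] = a·E[Q] + b, so b = 240 − 5·48 = 0.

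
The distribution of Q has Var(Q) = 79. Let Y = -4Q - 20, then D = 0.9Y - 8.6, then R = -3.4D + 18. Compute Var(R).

Var(Y) = (-4)²·79 = 1264.
Var(D) = 0.9²·1264 = 1023.84.
Var(R) = (-3.4)²·1023.84 = 11835.5904.

Var(R) = 11835.5904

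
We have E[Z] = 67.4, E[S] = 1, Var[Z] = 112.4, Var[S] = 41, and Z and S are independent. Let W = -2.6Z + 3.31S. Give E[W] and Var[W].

E[W] = (-2.6)·E[Z] + 3.31·E[S] = (-2.6)·67.4 + 3.31·1 = -171.93.
Var[W] = a²·Var[Z] + b²·Var[S] + 2ab·Cov[Z, S] with a = -2.6, b = 3.31.
Independence gives Cov[Z, S] = 0.
= (-2.6)²·112.4 + 3.31²·41 + 2·(-2.6)·3.31·0
= 759.824 + 449.2001 + 0 = 1209.0241.

E[W] = -171.93, Var[W] = 1209.0241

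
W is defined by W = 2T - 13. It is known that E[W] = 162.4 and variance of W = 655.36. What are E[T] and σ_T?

E[T] = 87.7, σ_T = 12.8

From W = 2T - 13: E[W] = a·E[T] + b, so E[T] = (E[W] − b)/a = (162.4 − (-13))/2 = 87.7.
σ_W = √655.36 = 25.6.
σ_W = |a|·σ_T, so σ_T = 25.6/|2| = 12.8.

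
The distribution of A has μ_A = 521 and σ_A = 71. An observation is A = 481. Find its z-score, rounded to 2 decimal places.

z = (A − μ_A) / σ_A = (481 − 521) / 71 ≈ -0.56.

z = -0.56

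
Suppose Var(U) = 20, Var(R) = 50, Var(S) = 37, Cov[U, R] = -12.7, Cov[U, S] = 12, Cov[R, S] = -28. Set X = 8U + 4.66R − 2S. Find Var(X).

Var(X) = a²·Var(U) + b²·Var(R) + c²·Var(S) + 2ab·Cov[U, R] + 2ac·Cov[U, S] + 2bc·Cov[R, S], with a = 8, b = 4.66, c = -2.
= 1280 + 1085.78 + 148 + (-946.912) + (-384) + 521.92
= 1704.788.

Var(X) = 1704.788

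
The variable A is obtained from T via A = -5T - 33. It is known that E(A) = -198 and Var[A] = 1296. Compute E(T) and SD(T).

From A = -5T - 33: E(A) = a·E(T) + b, so E(T) = (E(A) − b)/a = (-198 − (-33))/(-5) = 33.
SD(A) = √1296 = 36.
SD(A) = |a|·SD(T), so SD(T) = 36/|-5| = 7.2.

E(T) = 33, SD(T) = 7.2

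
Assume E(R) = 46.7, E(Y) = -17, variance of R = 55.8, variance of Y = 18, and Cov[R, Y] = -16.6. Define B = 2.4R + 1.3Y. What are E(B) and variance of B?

E(B) = 89.98, variance of B = 248.244

E(B) = 2.4·E(R) + 1.3·E(Y) = 2.4·46.7 + 1.3·(-17) = 89.98.
variance of B = a²·variance of R + b²·variance of Y + 2ab·Cov[R, Y] with a = 2.4, b = 1.3.
= 2.4²·55.8 + 1.3²·18 + 2·2.4·1.3·(-16.6)
= 321.408 + 30.42 + (-103.584) = 248.244.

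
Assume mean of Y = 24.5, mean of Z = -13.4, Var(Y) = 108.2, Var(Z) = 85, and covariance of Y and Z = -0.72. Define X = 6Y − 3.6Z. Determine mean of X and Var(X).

mean of X = 195.24, Var(X) = 5027.904

mean of X = 6·mean of Y + (-3.6)·mean of Z = 6·24.5 + (-3.6)·(-13.4) = 195.24.
Var(X) = a²·Var(Y) + b²·Var(Z) + 2ab·covariance of Y and Z with a = 6, b = -3.6.
= 6²·108.2 + (-3.6)²·85 + 2·6·(-3.6)·(-0.72)
= 3895.2 + 1101.6 + 31.104 = 5027.904.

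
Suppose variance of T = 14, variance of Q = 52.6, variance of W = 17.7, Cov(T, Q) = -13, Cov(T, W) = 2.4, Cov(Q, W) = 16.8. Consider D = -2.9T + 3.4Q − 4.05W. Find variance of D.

variance of D = 866.18425

variance of D = a²·variance of T + b²·variance of Q + c²·variance of W + 2ab·Cov(T, Q) + 2ac·Cov(T, W) + 2bc·Cov(Q, W), with a = -2.9, b = 3.4, c = -4.05.
= 117.74 + 608.056 + 290.32425 + 256.36 + 56.376 + (-462.672)
= 866.18425.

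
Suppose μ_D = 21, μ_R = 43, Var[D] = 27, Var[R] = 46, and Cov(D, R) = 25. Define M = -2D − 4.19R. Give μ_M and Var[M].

μ_M = (-2)·μ_D + (-4.19)·μ_R = (-2)·21 + (-4.19)·43 = -222.17.
Var[M] = a²·Var[D] + b²·Var[R] + 2ab·Cov(D, R) with a = -2, b = -4.19.
= (-2)²·27 + (-4.19)²·46 + 2·(-2)·(-4.19)·25
= 108 + 807.5806 + 419 = 1334.5806.

μ_M = -222.17, Var[M] = 1334.5806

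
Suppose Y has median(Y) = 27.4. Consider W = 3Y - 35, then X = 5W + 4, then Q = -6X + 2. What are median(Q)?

median(W) = 3·27.4 + (-35) = 47.2.
median(X) = 5·47.2 + 4 = 240.
median(Q) = (-6)·240 + 2 = -1438.

median(Q) = -1438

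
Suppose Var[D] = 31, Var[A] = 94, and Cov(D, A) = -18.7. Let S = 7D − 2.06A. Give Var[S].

Var[S] = 2457.2064

Var[S] = a²·Var[D] + b²·Var[A] + 2ab·Cov(D, A) with a = 7, b = -2.06.
= 7²·31 + (-2.06)²·94 + 2·7·(-2.06)·(-18.7)
= 1519 + 398.8984 + 539.308 = 2457.2064.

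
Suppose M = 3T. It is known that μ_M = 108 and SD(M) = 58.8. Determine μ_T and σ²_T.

μ_T = 36, σ²_T = 384.16

From M = 3T: μ_M = a·μ_T + b, so μ_T = (μ_M − b)/a = (108 − 0)/3 = 36.
σ²_M = 58.8² = 3457.44.
σ²_M = a²·σ²_T, so σ²_T = 3457.44/3² = 384.16.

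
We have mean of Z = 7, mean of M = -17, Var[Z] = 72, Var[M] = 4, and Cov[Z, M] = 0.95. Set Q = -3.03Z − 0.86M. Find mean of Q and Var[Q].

mean of Q = -6.59, Var[Q] = 668.93422

mean of Q = (-3.03)·mean of Z + (-0.86)·mean of M = (-3.03)·7 + (-0.86)·(-17) = -6.59.
Var[Q] = a²·Var[Z] + b²·Var[M] + 2ab·Cov[Z, M] with a = -3.03, b = -0.86.
= (-3.03)²·72 + (-0.86)²·4 + 2·(-3.03)·(-0.86)·0.95
= 661.0248 + 2.9584 + 4.95102 = 668.93422.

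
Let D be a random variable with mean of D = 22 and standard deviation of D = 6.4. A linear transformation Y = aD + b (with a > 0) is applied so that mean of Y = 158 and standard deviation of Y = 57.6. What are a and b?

a = 9, b = -40

standard deviation of Y = a·standard deviation of D (a > 0), so a = 57.6/6.4 = 9.
mean of Y = a·mean of D + b, so b = 158 − 9·22 = -40.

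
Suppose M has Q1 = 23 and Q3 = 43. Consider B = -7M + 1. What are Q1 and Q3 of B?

Q1(B) = -300, Q3(B) = -160

a = -7 < 0 reverses order: Q1(B) comes from Q3(M), Q3(B) from Q1(M).
Q1(B) = (-7)·43 + 1 = -300; Q3(B) = (-7)·23 + 1 = -160.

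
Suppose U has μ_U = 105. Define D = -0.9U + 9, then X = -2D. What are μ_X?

μ_D = (-0.9)·105 + 9 = -85.5.
μ_X = (-2)·(-85.5) = 171.

μ_X = 171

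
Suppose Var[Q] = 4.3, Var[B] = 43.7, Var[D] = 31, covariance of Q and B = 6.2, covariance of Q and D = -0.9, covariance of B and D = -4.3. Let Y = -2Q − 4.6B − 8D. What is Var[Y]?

Var[Y] = a²·Var[Q] + b²·Var[B] + c²·Var[D] + 2ab·covariance of Q and B + 2ac·covariance of Q and D + 2bc·covariance of B and D, with a = -2, b = -4.6, c = -8.
= 17.2 + 924.692 + 1984 + 114.08 + (-28.8) + (-316.48)
= 2694.692.

Var[Y] = 2694.692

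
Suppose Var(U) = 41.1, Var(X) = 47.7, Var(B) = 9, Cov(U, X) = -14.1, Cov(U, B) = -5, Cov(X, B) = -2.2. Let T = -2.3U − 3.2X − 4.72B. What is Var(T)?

Var(T) = 523.803

Var(T) = a²·Var(U) + b²·Var(X) + c²·Var(B) + 2ab·Cov(U, X) + 2ac·Cov(U, B) + 2bc·Cov(X, B), with a = -2.3, b = -3.2, c = -4.72.
= 217.419 + 488.448 + 200.5056 + (-207.552) + (-108.56) + (-66.4576)
= 523.803.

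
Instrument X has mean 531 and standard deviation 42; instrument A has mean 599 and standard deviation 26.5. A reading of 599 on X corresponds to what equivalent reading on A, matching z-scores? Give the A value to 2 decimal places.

z = (599 − 531)/42 ≈ 1.619.
A = 599 + z·26.5 = 599 + (599 − 531)·26.5/42 ≈ 641.90.

A = 641.90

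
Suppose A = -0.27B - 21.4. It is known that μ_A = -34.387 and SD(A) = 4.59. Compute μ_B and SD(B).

From A = -0.27B - 21.4: μ_A = a·μ_B + b, so μ_B = (μ_A − b)/a = (-34.387 − (-21.4))/(-0.27) = 48.1.
SD(A) = |a|·SD(B), so SD(B) = 4.59/|-0.27| = 17.

μ_B = 48.1, SD(B) = 17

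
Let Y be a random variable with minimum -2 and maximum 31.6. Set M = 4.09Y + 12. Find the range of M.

Range of Y = 31.6 − (-2) = 33.6.
Range(M) = |a|·Range(Y) = |4.09|·33.6 = 137.424.

Range(M) = 137.424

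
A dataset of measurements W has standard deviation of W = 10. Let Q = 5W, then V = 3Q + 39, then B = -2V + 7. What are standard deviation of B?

standard deviation of B = 300

standard deviation of Q = |5|·10 = 50.
standard deviation of V = |3|·50 = 150.
standard deviation of B = |-2|·150 = 300.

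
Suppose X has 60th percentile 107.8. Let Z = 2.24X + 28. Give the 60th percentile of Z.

Since a = 2.24 > 0 the transformation is increasing, so the 60th percentile of Z = a·(P_{60} of X) + b = 2.24·107.8 + 28 = 269.472.

60th percentile of Z = 269.472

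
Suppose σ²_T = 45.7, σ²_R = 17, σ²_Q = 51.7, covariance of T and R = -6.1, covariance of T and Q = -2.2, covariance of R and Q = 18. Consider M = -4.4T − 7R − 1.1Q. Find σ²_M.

σ²_M = 1660.453

σ²_M = a²·σ²_T + b²·σ²_R + c²·σ²_Q + 2ab·covariance of T and R + 2ac·covariance of T and Q + 2bc·covariance of R and Q, with a = -4.4, b = -7, c = -1.1.
= 884.752 + 833 + 62.557 + (-375.76) + (-21.296) + 277.2
= 1660.453.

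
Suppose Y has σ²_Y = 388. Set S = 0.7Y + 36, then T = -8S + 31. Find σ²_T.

σ²_T = 12167.68

σ²_S = 0.7²·388 = 190.12.
σ²_T = (-8)²·190.12 = 12167.68.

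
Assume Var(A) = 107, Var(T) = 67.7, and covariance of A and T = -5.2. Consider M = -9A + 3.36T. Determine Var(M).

Var(M) = a²·Var(A) + b²·Var(T) + 2ab·covariance of A and T with a = -9, b = 3.36.
= (-9)²·107 + 3.36²·67.7 + 2·(-9)·3.36·(-5.2)
= 8667 + 764.30592 + 314.496 = 9745.80192.

Var(M) = 9745.80192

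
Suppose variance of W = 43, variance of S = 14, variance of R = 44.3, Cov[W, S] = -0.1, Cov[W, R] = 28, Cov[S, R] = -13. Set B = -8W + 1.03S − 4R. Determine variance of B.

variance of B = 5376.4206

variance of B = a²·variance of W + b²·variance of S + c²·variance of R + 2ab·Cov[W, S] + 2ac·Cov[W, R] + 2bc·Cov[S, R], with a = -8, b = 1.03, c = -4.
= 2752 + 14.8526 + 708.8 + 1.648 + 1792 + 107.12
= 5376.4206.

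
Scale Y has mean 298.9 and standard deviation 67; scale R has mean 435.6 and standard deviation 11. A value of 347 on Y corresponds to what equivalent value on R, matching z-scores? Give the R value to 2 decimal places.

R = 443.50

z = (347 − 298.9)/67 ≈ 0.7179.
R = 435.6 + z·11 = 435.6 + (347 − 298.9)·11/67 ≈ 443.50.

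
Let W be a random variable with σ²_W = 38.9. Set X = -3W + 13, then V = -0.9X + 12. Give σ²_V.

σ²_V = 283.581

σ²_X = (-3)²·38.9 = 350.1.
σ²_V = (-0.9)²·350.1 = 283.581.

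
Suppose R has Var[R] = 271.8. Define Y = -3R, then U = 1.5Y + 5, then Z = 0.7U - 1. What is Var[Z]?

Var[Y] = (-3)²·271.8 = 2446.2.
Var[U] = 1.5²·2446.2 = 5503.95.
Var[Z] = 0.7²·5503.95 = 2696.9355.

Var[Z] = 2696.9355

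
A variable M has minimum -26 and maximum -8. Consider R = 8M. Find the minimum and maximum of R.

min(R) = -208, max(R) = -64

a = 8 > 0, so min(R) = a·min(M)+b = 8·(-26) = -208 and max(R) = 8·(-8) = -64.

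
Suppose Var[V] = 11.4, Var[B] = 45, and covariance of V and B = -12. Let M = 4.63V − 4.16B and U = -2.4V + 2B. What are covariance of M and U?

By bilinearity, covariance of M and U = ac·Var[V] + bd·Var[B] + (ad+bc)·covariance of V and B, with a=4.63, b=-4.16, c=-2.4, d=2.
ac·Var[V] = 4.63·(-2.4)·11.4 = -126.6768
bd·Var[B] = (-4.16)·2·45 = -374.4
(ad+bc)·covariance of V and B = (19.244)·(-12) = -230.928
covariance of M and U = -126.6768 + (-374.4) + (-230.928) = -732.0048.

covariance of M and U = -732.0048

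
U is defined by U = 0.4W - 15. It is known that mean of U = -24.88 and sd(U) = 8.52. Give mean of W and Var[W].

From U = 0.4W - 15: mean of U = a·mean of W + b, so mean of W = (mean of U − b)/a = (-24.88 − (-15))/0.4 = -24.7.
Var[U] = 8.52² = 72.5904.
Var[U] = a²·Var[W], so Var[W] = 72.5904/0.4² = 453.69.

mean of W = -24.7, Var[W] = 453.69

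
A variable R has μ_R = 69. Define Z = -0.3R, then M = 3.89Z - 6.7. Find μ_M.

μ_Z = (-0.3)·69 = -20.7.
μ_M = 3.89·(-20.7) + (-6.7) = -87.223.

μ_M = -87.223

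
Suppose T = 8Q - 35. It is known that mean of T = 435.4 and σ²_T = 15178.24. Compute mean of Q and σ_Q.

From T = 8Q - 35: mean of T = a·mean of Q + b, so mean of Q = (mean of T − b)/a = (435.4 − (-35))/8 = 58.8.
σ_T = √15178.24 = 123.2.
σ_T = |a|·σ_Q, so σ_Q = 123.2/|8| = 15.4.

mean of Q = 58.8, σ_Q = 15.4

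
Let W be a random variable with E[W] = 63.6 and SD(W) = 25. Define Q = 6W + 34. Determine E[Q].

Q = 6W + 34 is linear with a = 6, b = 34.
E[Q] = a·E[W] + b = 6·63.6 + 34 = 415.6.

E[Q] = 415.6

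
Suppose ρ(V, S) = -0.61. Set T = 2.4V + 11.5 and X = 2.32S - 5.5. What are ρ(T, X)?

Linear rescalings preserve correlation up to sign; here the slopes 2.4 and 2.32 have the same sign, so ρ(T, X) = ρ(V, S) = -0.61.

ρ(T, X) = -0.61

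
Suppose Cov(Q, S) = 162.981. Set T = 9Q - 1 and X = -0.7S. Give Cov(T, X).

Cov(T, X) = a·c·Cov(Q, S) = 9·(-0.7)·162.981 = -1026.7803. Additive constants drop out.

Cov(T, X) = -1026.7803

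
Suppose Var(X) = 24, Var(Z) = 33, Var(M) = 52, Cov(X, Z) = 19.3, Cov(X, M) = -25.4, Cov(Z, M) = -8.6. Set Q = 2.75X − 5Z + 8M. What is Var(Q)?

Var(Q) = a²·Var(X) + b²·Var(Z) + c²·Var(M) + 2ab·Cov(X, Z) + 2ac·Cov(X, M) + 2bc·Cov(Z, M), with a = 2.75, b = -5, c = 8.
= 181.5 + 825 + 3328 + (-530.75) + (-1117.6) + 688
= 3374.15.

Var(Q) = 3374.15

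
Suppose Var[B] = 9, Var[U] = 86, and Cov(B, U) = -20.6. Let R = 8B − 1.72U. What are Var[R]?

Var[R] = a²·Var[B] + b²·Var[U] + 2ab·Cov(B, U) with a = 8, b = -1.72.
= 8²·9 + (-1.72)²·86 + 2·8·(-1.72)·(-20.6)
= 576 + 254.4224 + 566.912 = 1397.3344.

Var[R] = 1397.3344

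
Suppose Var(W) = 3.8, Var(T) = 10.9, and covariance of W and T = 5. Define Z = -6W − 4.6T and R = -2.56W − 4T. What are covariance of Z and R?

covariance of Z and R = 437.808

By bilinearity, covariance of Z and R = ac·Var(W) + bd·Var(T) + (ad+bc)·covariance of W and T, with a=-6, b=-4.6, c=-2.56, d=-4.
ac·Var(W) = (-6)·(-2.56)·3.8 = 58.368
bd·Var(T) = (-4.6)·(-4)·10.9 = 200.56
(ad+bc)·covariance of W and T = (35.776)·5 = 178.88
covariance of Z and R = 58.368 + 200.56 + 178.88 = 437.808.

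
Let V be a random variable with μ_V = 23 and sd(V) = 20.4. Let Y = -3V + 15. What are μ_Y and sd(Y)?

Y = -3V + 15 is linear with a = -3, b = 15.
μ_Y = a·μ_V + b = (-3)·23 + 15 = -54.
sd(Y) = |a|·sd(V) = |-3|·20.4 = 61.2.

μ_Y = -54, sd(Y) = 61.2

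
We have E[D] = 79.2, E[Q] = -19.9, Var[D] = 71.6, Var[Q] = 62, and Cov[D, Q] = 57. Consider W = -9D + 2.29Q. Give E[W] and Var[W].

E[W] = (-9)·E[D] + 2.29·E[Q] = (-9)·79.2 + 2.29·(-19.9) = -758.371.
Var[W] = a²·Var[D] + b²·Var[Q] + 2ab·Cov[D, Q] with a = -9, b = 2.29.
= (-9)²·71.6 + 2.29²·62 + 2·(-9)·2.29·57
= 5799.6 + 325.1342 + (-2349.54) = 3775.1942.

E[W] = -758.371, Var[W] = 3775.1942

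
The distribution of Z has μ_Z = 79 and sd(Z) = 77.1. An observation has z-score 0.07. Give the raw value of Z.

Z = 84.397

Z = μ_Z + z·sd(Z) = 79 + 0.07·77.1 = 84.397.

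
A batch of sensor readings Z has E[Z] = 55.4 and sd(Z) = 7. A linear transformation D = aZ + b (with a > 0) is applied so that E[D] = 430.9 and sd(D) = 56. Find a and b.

a = 8, b = -12.3

sd(D) = a·sd(Z) (a > 0), so a = 56/7 = 8.
E[D] = a·E[Z] + b, so b = 430.9 − 8·55.4 = -12.3.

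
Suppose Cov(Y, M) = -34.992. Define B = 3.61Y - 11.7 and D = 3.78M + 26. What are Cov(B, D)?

Cov(B, D) = -477.4938336

Cov(B, D) = a·c·Cov(Y, M) = 3.61·3.78·(-34.992) = -477.4938336. Additive constants drop out.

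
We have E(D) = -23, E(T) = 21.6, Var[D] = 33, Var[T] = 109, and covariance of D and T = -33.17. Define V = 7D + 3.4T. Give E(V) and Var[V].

E(V) = -87.56, Var[V] = 1298.148

E(V) = 7·E(D) + 3.4·E(T) = 7·(-23) + 3.4·21.6 = -87.56.
Var[V] = a²·Var[D] + b²·Var[T] + 2ab·covariance of D and T with a = 7, b = 3.4.
= 7²·33 + 3.4²·109 + 2·7·3.4·(-33.17)
= 1617 + 1260.04 + (-1578.892) = 1298.148.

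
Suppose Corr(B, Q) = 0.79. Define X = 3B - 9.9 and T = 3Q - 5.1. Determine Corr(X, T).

Corr(X, T) = 0.79

Linear rescalings preserve correlation up to sign; here the slopes 3 and 3 have the same sign, so Corr(X, T) = Corr(B, Q) = 0.79.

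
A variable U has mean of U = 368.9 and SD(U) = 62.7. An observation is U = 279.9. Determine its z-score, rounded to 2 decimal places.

z = -1.42

z = (U − mean of U) / SD(U) = (279.9 − 368.9) / 62.7 ≈ -1.42.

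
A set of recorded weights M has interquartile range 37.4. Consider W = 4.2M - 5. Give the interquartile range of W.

IQR(W) = 157.08

Under W = aM + b, IQR(W) = |a|·IQR(M) = |4.2|·37.4 = 157.08 (shifts cancel; spread scales by |a|).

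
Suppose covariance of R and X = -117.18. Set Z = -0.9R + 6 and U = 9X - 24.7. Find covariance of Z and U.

covariance of Z and U = a·c·covariance of R and X = (-0.9)·9·(-117.18) = 949.158. Additive constants drop out.

covariance of Z and U = 949.158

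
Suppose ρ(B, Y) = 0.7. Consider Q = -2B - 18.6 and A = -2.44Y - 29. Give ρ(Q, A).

Linear rescalings preserve correlation up to sign; here the slopes -2 and -2.44 have the same sign, so ρ(Q, A) = ρ(B, Y) = 0.7.

ρ(Q, A) = 0.7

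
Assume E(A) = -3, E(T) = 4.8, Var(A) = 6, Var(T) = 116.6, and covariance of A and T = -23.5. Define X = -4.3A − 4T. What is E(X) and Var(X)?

E(X) = -6.3, Var(X) = 1168.14

E(X) = (-4.3)·E(A) + (-4)·E(T) = (-4.3)·(-3) + (-4)·4.8 = -6.3.
Var(X) = a²·Var(A) + b²·Var(T) + 2ab·covariance of A and T with a = -4.3, b = -4.
= (-4.3)²·6 + (-4)²·116.6 + 2·(-4.3)·(-4)·(-23.5)
= 110.94 + 1865.6 + (-808.4) = 1168.14.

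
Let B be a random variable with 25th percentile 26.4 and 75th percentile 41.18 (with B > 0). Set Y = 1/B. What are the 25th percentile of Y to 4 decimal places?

1/B is decreasing on B > 0, so percentile order reverses: P_{25}(Y) uses P_{75}(B) = 41.18.
P_{25}(Y) = 1/41.18 ≈ 0.0243.

25th percentile of Y = 0.0243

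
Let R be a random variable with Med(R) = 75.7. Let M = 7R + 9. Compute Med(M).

A linear map preserves order up to sign, so Med(M) = a·Med(R) + b = 7·75.7 + 9 = 538.9.

Med(M) = 538.9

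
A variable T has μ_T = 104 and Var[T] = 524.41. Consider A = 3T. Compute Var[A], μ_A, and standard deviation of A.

A = 3T is linear with a = 3, b = 0.
Var[A] = a²·Var[T] = 3²·524.41 = 4719.69.
μ_A = a·μ_T + b = 3·104 = 312.
standard deviation of T = √524.41 = 22.9.
standard deviation of A = |a|·standard deviation of T = |3|·22.9 = 68.7.

Var[A] = 4719.69, μ_A = 312, standard deviation of A = 68.7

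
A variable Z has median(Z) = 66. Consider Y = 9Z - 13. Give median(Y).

A linear map preserves order up to sign, so median(Y) = a·median(Z) + b = 9·66 + (-13) = 581.

median(Y) = 581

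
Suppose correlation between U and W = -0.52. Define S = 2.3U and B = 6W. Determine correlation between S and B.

Linear rescalings preserve correlation up to sign; here the slopes 2.3 and 6 have the same sign, so correlation between S and B = correlation between U and W = -0.52.

correlation between S and B = -0.52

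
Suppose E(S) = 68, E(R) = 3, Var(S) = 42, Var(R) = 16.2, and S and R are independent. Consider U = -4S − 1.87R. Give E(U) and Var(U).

E(U) = (-4)·E(S) + (-1.87)·E(R) = (-4)·68 + (-1.87)·3 = -277.61.
Var(U) = a²·Var(S) + b²·Var(R) + 2ab·covariance of S and R with a = -4, b = -1.87.
Independence gives covariance of S and R = 0.
= (-4)²·42 + (-1.87)²·16.2 + 2·(-4)·(-1.87)·0
= 672 + 56.64978 + 0 = 728.64978.

E(U) = -277.61, Var(U) = 728.64978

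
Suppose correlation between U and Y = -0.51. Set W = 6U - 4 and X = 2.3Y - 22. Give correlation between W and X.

correlation between W and X = -0.51

Linear rescalings preserve correlation up to sign; here the slopes 6 and 2.3 have the same sign, so correlation between W and X = correlation between U and Y = -0.51.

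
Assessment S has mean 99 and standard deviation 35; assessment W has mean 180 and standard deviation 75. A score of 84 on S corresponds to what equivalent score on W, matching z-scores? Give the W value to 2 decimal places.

z = (84 − 99)/35 ≈ -0.4286.
W = 180 + z·75 = 180 + (84 − 99)·75/35 ≈ 147.86.

W = 147.86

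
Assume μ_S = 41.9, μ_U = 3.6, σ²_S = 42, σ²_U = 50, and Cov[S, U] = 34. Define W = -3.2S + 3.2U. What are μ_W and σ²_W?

μ_W = -122.56, σ²_W = 245.76

μ_W = (-3.2)·μ_S + 3.2·μ_U = (-3.2)·41.9 + 3.2·3.6 = -122.56.
σ²_W = a²·σ²_S + b²·σ²_U + 2ab·Cov[S, U] with a = -3.2, b = 3.2.
= (-3.2)²·42 + 3.2²·50 + 2·(-3.2)·3.2·34
= 430.08 + 512 + (-696.32) = 245.76.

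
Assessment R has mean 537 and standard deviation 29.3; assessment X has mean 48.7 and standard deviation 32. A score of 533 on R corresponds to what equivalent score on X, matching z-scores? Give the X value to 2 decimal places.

X = 44.33

z = (533 − 537)/29.3 ≈ -0.1365.
X = 48.7 + z·32 = 48.7 + (533 − 537)·32/29.3 ≈ 44.33.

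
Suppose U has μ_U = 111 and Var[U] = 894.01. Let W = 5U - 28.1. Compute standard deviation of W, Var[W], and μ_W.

W = 5U - 28.1 is linear with a = 5, b = -28.1.
standard deviation of U = √894.01 = 29.9.
standard deviation of W = |a|·standard deviation of U = |5|·29.9 = 149.5.
Var[W] = a²·Var[U] = 5²·894.01 = 22350.25 (the additive constant -28.1 does not affect variance).
μ_W = a·μ_U + b = 5·111 + (-28.1) = 526.9.

standard deviation of W = 149.5, Var[W] = 22350.25, μ_W = 526.9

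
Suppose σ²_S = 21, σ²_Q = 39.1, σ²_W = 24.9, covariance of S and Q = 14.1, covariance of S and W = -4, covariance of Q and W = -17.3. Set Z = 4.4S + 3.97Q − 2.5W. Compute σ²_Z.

σ²_Z = 2102.43879

σ²_Z = a²·σ²_S + b²·σ²_Q + c²·σ²_W + 2ab·covariance of S and Q + 2ac·covariance of S and W + 2bc·covariance of Q and W, with a = 4.4, b = 3.97, c = -2.5.
= 406.56 + 616.25119 + 155.625 + 492.5976 + 88 + 343.405
= 2102.43879.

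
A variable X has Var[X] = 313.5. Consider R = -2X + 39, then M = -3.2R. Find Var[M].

Var[R] = (-2)²·313.5 = 1254.
Var[M] = (-3.2)²·1254 = 12840.96.

Var[M] = 12840.96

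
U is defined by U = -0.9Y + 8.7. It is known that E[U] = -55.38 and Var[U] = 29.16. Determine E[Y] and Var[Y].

From U = -0.9Y + 8.7: E[U] = a·E[Y] + b, so E[Y] = (E[U] − b)/a = (-55.38 − 8.7)/(-0.9) = 71.2.
Var[U] = a²·Var[Y], so Var[Y] = 29.16/(-0.9)² = 36.

E[Y] = 71.2, Var[Y] = 36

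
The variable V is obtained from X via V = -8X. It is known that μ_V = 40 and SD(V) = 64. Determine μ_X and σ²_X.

From V = -8X: μ_V = a·μ_X + b, so μ_X = (μ_V − b)/a = (40 − 0)/(-8) = -5.
σ²_V = 64² = 4096.
σ²_V = a²·σ²_X, so σ²_X = 4096/(-8)² = 64.

μ_X = -5, σ²_X = 64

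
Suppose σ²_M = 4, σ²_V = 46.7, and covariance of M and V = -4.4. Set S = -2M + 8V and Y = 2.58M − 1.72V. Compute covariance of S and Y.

covariance of S and Y = -769.184

By bilinearity, covariance of S and Y = ac·σ²_M + bd·σ²_V + (ad+bc)·covariance of M and V, with a=-2, b=8, c=2.58, d=-1.72.
ac·σ²_M = (-2)·2.58·4 = -20.64
bd·σ²_V = 8·(-1.72)·46.7 = -642.592
(ad+bc)·covariance of M and V = (24.08)·(-4.4) = -105.952
covariance of S and Y = -20.64 + (-642.592) + (-105.952) = -769.184.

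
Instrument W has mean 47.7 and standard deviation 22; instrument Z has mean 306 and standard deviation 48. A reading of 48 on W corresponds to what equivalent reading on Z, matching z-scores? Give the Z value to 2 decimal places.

Z = 306.65

z = (48 − 47.7)/22 ≈ 0.0136.
Z = 306 + z·48 = 306 + (48 − 47.7)·48/22 ≈ 306.65.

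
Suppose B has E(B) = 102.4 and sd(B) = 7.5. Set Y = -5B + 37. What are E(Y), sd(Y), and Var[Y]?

Y = -5B + 37 is linear with a = -5, b = 37.
E(Y) = a·E(B) + b = (-5)·102.4 + 37 = -475.
sd(Y) = |a|·sd(B) = |-5|·7.5 = 37.5.
Var[B] = 7.5² = 56.25.
Var[Y] = a²·Var[B] = (-5)²·56.25 = 1406.25 (the additive constant 37 does not affect variance).

E(Y) = -475, sd(Y) = 37.5, Var[Y] = 1406.25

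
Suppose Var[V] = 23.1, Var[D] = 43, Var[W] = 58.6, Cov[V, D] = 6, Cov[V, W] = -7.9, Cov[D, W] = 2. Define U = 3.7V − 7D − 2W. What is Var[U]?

Var[U] = a²·Var[V] + b²·Var[D] + c²·Var[W] + 2ab·Cov[V, D] + 2ac·Cov[V, W] + 2bc·Cov[D, W], with a = 3.7, b = -7, c = -2.
= 316.239 + 2107 + 234.4 + (-310.8) + 116.92 + 56
= 2519.759.

Var[U] = 2519.759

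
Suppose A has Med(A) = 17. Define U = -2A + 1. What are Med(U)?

Med(U) = -33

A linear map preserves order up to sign, so Med(U) = a·Med(A) + b = (-2)·17 + 1 = -33.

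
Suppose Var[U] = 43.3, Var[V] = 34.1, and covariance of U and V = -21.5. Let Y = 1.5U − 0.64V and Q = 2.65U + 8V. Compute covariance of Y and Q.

By bilinearity, covariance of Y and Q = ac·Var[U] + bd·Var[V] + (ad+bc)·covariance of U and V, with a=1.5, b=-0.64, c=2.65, d=8.
ac·Var[U] = 1.5·2.65·43.3 = 172.1175
bd·Var[V] = (-0.64)·8·34.1 = -174.592
(ad+bc)·covariance of U and V = (10.304)·(-21.5) = -221.536
covariance of Y and Q = 172.1175 + (-174.592) + (-221.536) = -224.0105.

covariance of Y and Q = -224.0105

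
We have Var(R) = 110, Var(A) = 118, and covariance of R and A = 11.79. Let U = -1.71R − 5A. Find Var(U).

Var(U) = 3473.26

Var(U) = a²·Var(R) + b²·Var(A) + 2ab·covariance of R and A with a = -1.71, b = -5.
= (-1.71)²·110 + (-5)²·118 + 2·(-1.71)·(-5)·11.79
= 321.651 + 2950 + 201.609 = 3473.26.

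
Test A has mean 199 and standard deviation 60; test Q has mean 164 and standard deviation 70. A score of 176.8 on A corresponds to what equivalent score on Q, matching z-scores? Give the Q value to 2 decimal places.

z = (176.8 − 199)/60 = -0.37.
Q = 164 + z·70 = 164 + (176.8 − 199)·70/60 = 138.10.

Q = 138.10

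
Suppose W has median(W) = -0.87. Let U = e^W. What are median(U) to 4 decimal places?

median(U) = 0.419

e^W is monotone on this domain, so median(U) = exp(-0.87) ≈ 0.419.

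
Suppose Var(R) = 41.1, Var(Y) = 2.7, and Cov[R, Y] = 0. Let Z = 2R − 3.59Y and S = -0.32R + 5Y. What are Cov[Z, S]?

By bilinearity, Cov[Z, S] = ac·Var(R) + bd·Var(Y) + (ad+bc)·Cov[R, Y], with a=2, b=-3.59, c=-0.32, d=5.
ac·Var(R) = 2·(-0.32)·41.1 = -26.304
bd·Var(Y) = (-3.59)·5·2.7 = -48.465
(ad+bc)·Cov[R, Y] = (11.1488)·0 = 0
Cov[Z, S] = -26.304 + (-48.465) + 0 = -74.769.

Cov[Z, S] = -74.769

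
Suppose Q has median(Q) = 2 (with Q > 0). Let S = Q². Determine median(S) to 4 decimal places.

median(S) = 4

Q² is monotone on this domain, so median(S) = square(2) = 4.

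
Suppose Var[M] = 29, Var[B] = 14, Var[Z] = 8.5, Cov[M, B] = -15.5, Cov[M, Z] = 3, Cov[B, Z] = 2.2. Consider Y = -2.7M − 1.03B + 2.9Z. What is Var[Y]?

Var[Y] = 151.4138

Var[Y] = a²·Var[M] + b²·Var[B] + c²·Var[Z] + 2ab·Cov[M, B] + 2ac·Cov[M, Z] + 2bc·Cov[B, Z], with a = -2.7, b = -1.03, c = 2.9.
= 211.41 + 14.8526 + 71.485 + (-86.211) + (-46.98) + (-13.1428)
= 151.4138.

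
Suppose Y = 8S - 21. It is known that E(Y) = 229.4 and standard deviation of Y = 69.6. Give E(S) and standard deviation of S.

From Y = 8S - 21: E(Y) = a·E(S) + b, so E(S) = (E(Y) − b)/a = (229.4 − (-21))/8 = 31.3.
standard deviation of Y = |a|·standard deviation of S, so standard deviation of S = 69.6/|8| = 8.7.

E(S) = 31.3, standard deviation of S = 8.7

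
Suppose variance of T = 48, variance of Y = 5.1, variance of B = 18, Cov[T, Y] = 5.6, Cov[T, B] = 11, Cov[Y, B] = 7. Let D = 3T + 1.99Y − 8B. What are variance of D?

variance of D = a²·variance of T + b²·variance of Y + c²·variance of B + 2ab·Cov[T, Y] + 2ac·Cov[T, B] + 2bc·Cov[Y, B], with a = 3, b = 1.99, c = -8.
= 432 + 20.19651 + 1152 + 66.864 + (-528) + (-222.88)
= 920.18051.

variance of D = 920.18051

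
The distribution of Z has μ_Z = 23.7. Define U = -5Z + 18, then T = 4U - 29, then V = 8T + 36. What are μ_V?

μ_V = -3412

μ_U = (-5)·23.7 + 18 = -100.5.
μ_T = 4·(-100.5) + (-29) = -431.
μ_V = 8·(-431) + 36 = -3412.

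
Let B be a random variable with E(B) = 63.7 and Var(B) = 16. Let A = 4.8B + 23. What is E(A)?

A = 4.8B + 23 is linear with a = 4.8, b = 23.
E(A) = a·E(B) + b = 4.8·63.7 + 23 = 328.76.

E(A) = 328.76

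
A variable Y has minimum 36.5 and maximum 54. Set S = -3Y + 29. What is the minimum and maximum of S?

min(S) = -133, max(S) = -80.5

a = -3 < 0, so order reverses: min(S) = a·max(Y)+b = (-3)·54 + 29 = -133; max(S) = a·min(Y)+b = (-3)·36.5 + 29 = -80.5.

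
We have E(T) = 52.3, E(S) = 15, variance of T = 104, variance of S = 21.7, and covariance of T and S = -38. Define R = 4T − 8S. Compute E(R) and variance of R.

E(R) = 89.2, variance of R = 5484.8

E(R) = 4·E(T) + (-8)·E(S) = 4·52.3 + (-8)·15 = 89.2.
variance of R = a²·variance of T + b²·variance of S + 2ab·covariance of T and S with a = 4, b = -8.
= 4²·104 + (-8)²·21.7 + 2·4·(-8)·(-38)
= 1664 + 1388.8 + 2432 = 5484.8.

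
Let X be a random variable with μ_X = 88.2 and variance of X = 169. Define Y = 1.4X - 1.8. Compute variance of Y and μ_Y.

variance of Y = 331.24, μ_Y = 121.68

Y = 1.4X - 1.8 is linear with a = 1.4, b = -1.8.
variance of Y = a²·variance of X = 1.4²·169 = 331.24 (the additive constant -1.8 does not affect variance).
μ_Y = a·μ_X + b = 1.4·88.2 + (-1.8) = 121.68.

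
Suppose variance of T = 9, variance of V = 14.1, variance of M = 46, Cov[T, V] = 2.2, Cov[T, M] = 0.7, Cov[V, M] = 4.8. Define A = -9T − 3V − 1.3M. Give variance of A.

variance of A = 1106.26

variance of A = a²·variance of T + b²·variance of V + c²·variance of M + 2ab·Cov[T, V] + 2ac·Cov[T, M] + 2bc·Cov[V, M], with a = -9, b = -3, c = -1.3.
= 729 + 126.9 + 77.74 + 118.8 + 16.38 + 37.44
= 1106.26.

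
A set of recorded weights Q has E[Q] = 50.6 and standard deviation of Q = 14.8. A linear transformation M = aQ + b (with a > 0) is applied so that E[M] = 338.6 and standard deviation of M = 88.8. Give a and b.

a = 6, b = 35

standard deviation of M = a·standard deviation of Q (a > 0), so a = 88.8/14.8 = 6.
E[M] = a·E[Q] + b, so b = 338.6 − 6·50.6 = 35.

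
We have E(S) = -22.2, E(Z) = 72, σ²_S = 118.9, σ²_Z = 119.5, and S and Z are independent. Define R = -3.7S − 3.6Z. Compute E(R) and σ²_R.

E(R) = -177.06, σ²_R = 3176.461

E(R) = (-3.7)·E(S) + (-3.6)·E(Z) = (-3.7)·(-22.2) + (-3.6)·72 = -177.06.
σ²_R = a²·σ²_S + b²·σ²_Z + 2ab·Cov(S, Z) with a = -3.7, b = -3.6.
Independence gives Cov(S, Z) = 0.
= (-3.7)²·118.9 + (-3.6)²·119.5 + 2·(-3.7)·(-3.6)·0
= 1627.741 + 1548.72 + 0 = 3176.461.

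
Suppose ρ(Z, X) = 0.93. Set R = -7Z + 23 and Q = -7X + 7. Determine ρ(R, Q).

Linear rescalings preserve correlation up to sign; here the slopes -7 and -7 have the same sign, so ρ(R, Q) = ρ(Z, X) = 0.93.

ρ(R, Q) = 0.93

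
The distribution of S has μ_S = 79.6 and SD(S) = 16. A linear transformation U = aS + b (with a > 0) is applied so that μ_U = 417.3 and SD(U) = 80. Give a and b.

SD(U) = a·SD(S) (a > 0), so a = 80/16 = 5.
μ_U = a·μ_S + b, so b = 417.3 − 5·79.6 = 19.3.

a = 5, b = 19.3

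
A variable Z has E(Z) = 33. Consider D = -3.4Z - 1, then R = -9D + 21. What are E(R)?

E(D) = (-3.4)·33 + (-1) = -113.2.
E(R) = (-9)·(-113.2) + 21 = 1039.8.

E(R) = 1039.8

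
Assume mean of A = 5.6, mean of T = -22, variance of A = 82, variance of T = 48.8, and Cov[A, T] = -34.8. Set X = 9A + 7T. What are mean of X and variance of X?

mean of X = 9·mean of A + 7·mean of T = 9·5.6 + 7·(-22) = -103.6.
variance of X = a²·variance of A + b²·variance of T + 2ab·Cov[A, T] with a = 9, b = 7.
= 9²·82 + 7²·48.8 + 2·9·7·(-34.8)
= 6642 + 2391.2 + (-4384.8) = 4648.4.

mean of X = -103.6, variance of X = 4648.4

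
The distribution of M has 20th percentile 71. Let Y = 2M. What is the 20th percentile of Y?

20th percentile of Y = 142

Since a = 2 > 0 the transformation is increasing, so the 20th percentile of Y = a·(P_{20} of M) + b = 2·71 = 142.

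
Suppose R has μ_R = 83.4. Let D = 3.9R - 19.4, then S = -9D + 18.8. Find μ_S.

μ_S = -2733.94

μ_D = 3.9·83.4 + (-19.4) = 305.86.
μ_S = (-9)·305.86 + 18.8 = -2733.94.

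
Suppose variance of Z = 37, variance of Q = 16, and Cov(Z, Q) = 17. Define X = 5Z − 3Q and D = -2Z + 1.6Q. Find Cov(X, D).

Cov(X, D) = -208.8

By bilinearity, Cov(X, D) = ac·variance of Z + bd·variance of Q + (ad+bc)·Cov(Z, Q), with a=5, b=-3, c=-2, d=1.6.
ac·variance of Z = 5·(-2)·37 = -370
bd·variance of Q = (-3)·1.6·16 = -76.8
(ad+bc)·Cov(Z, Q) = (14)·17 = 238
Cov(X, D) = -370 + (-76.8) + 238 = -208.8.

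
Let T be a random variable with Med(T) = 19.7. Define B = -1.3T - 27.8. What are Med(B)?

Med(B) = -53.41

A linear map preserves order up to sign, so Med(B) = a·Med(T) + b = (-1.3)·19.7 + (-27.8) = -53.41.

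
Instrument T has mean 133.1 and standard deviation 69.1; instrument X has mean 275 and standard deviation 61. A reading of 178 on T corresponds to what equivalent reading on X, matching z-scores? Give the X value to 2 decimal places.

X = 314.64

z = (178 − 133.1)/69.1 ≈ 0.6498.
X = 275 + z·61 = 275 + (178 − 133.1)·61/69.1 ≈ 314.64.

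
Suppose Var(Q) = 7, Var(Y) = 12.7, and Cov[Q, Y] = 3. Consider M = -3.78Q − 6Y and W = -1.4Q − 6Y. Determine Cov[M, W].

Cov[M, W] = 587.484

By bilinearity, Cov[M, W] = ac·Var(Q) + bd·Var(Y) + (ad+bc)·Cov[Q, Y], with a=-3.78, b=-6, c=-1.4, d=-6.
ac·Var(Q) = (-3.78)·(-1.4)·7 = 37.044
bd·Var(Y) = (-6)·(-6)·12.7 = 457.2
(ad+bc)·Cov[Q, Y] = (31.08)·3 = 93.24
Cov[M, W] = 37.044 + 457.2 + 93.24 = 587.484.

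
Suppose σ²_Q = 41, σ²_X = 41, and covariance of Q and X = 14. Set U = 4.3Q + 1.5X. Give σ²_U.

σ²_U = 1030.94

σ²_U = a²·σ²_Q + b²·σ²_X + 2ab·covariance of Q and X with a = 4.3, b = 1.5.
= 4.3²·41 + 1.5²·41 + 2·4.3·1.5·14
= 758.09 + 92.25 + 180.6 = 1030.94.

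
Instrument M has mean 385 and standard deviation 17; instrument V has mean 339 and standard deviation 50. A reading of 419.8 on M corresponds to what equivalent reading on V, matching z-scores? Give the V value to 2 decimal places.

z = (419.8 − 385)/17 ≈ 2.0471.
V = 339 + z·50 = 339 + (419.8 − 385)·50/17 ≈ 441.35.

V = 441.35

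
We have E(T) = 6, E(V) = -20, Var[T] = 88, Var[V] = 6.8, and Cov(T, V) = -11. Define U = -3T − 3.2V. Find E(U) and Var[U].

E(U) = 46, Var[U] = 650.432

E(U) = (-3)·E(T) + (-3.2)·E(V) = (-3)·6 + (-3.2)·(-20) = 46.
Var[U] = a²·Var[T] + b²·Var[V] + 2ab·Cov(T, V) with a = -3, b = -3.2.
= (-3)²·88 + (-3.2)²·6.8 + 2·(-3)·(-3.2)·(-11)
= 792 + 69.632 + (-211.2) = 650.432.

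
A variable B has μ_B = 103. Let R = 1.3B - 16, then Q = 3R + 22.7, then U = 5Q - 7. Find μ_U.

μ_R = 1.3·103 + (-16) = 117.9.
μ_Q = 3·117.9 + 22.7 = 376.4.
μ_U = 5·376.4 + (-7) = 1875.

μ_U = 1875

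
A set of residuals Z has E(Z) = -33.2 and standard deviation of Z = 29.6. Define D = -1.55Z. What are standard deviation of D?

D = -1.55Z is linear with a = -1.55, b = 0.
standard deviation of D = |a|·standard deviation of Z = |-1.55|·29.6 = 45.88.

standard deviation of D = 45.88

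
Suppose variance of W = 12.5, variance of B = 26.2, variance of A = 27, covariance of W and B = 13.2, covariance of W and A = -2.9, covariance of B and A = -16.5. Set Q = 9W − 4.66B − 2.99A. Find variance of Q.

variance of Q = a²·variance of W + b²·variance of B + c²·variance of A + 2ab·covariance of W and B + 2ac·covariance of W and A + 2bc·covariance of B and A, with a = 9, b = -4.66, c = -2.99.
= 1012.5 + 568.94872 + 241.3827 + (-1107.216) + 156.078 + (-459.8022)
= 411.89122.

variance of Q = 411.89122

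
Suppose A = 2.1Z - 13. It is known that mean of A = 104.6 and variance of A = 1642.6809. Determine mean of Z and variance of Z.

mean of Z = 56, variance of Z = 372.49

From A = 2.1Z - 13: mean of A = a·mean of Z + b, so mean of Z = (mean of A − b)/a = (104.6 − (-13))/2.1 = 56.
variance of A = a²·variance of Z, so variance of Z = 1642.6809/2.1² = 372.49.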